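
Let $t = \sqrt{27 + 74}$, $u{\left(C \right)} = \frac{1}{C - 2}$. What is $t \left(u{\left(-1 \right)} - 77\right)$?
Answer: $- \frac{232 \sqrt{101}}{3} \approx -777.19$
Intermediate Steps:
$u{\left(C \right)} = \frac{1}{-2 + C}$
$t = \sqrt{101} \approx 10.05$
$t \left(u{\left(-1 \right)} - 77\right) = \sqrt{101} \left(\frac{1}{-2 - 1} - 77\right) = \sqrt{101} \left(\frac{1}{-3} - 77\right) = \sqrt{101} \left(- \frac{1}{3} - 77\right) = \sqrt{101} \left(- \frac{232}{3}\right) = - \frac{232 \sqrt{101}}{3}$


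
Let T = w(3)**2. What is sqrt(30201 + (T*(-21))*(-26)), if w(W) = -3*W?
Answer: sqrt(74427) ≈ 272.81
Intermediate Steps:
T = 81 (T = (-3*3)**2 = (-9)**2 = 81)
sqrt(30201 + (T*(-21))*(-26)) = sqrt(30201 + (81*(-21))*(-26)) = sqrt(30201 - 1701*(-26)) = sqrt(30201 + 44226) = sqrt(74427)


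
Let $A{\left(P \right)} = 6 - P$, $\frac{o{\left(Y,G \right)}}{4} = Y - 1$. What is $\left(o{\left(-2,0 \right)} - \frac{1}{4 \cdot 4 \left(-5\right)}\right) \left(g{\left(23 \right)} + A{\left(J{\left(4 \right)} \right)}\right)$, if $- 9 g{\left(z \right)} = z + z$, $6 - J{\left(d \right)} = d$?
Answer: $\frac{959}{72} \approx 13.319$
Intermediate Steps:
$J{\left(d \right)} = 6 - d$
$o{\left(Y,G \right)} = -4 + 4 Y$ ($o{\left(Y,G \right)} = 4 \left(Y - 1\right) = 4 \left(-1 + Y\right) = -4 + 4 Y$)
$g{\left(z \right)} = - \frac{2 z}{9}$ ($g{\left(z \right)} = - \frac{z + z}{9} = - \frac{2 z}{9}$)
$\left(o{\left(-2,0 \right)} - \frac{1}{4 \cdot 4 \left(-5\right)}\right) \left(g{\left(23 \right)} + A{\left(J{\left(4 \right)} \right)}\right) = \left(\left(-4 + 4 \left(-2\right)\right) - \frac{1}{4 \cdot 4 \left(-5\right)}\right) \left(\left(- \frac{2}{9}\right) 23 + \left(6 - \left(6 - 4\right)\right)\right) = \left(\left(-4 - 8\right) - \frac{1}{16 \left(-5\right)}\right) \left(- \frac{46}{9} + \left(6 - \left(6 - 4\right)\right)\right) = \left(-12 - \frac{1}{-80}\right) \left(- \frac{46}{9} + \left(6 - 2\right)\right) = \left(-12 - - \frac{1}{80}\right) \left(- \frac{46}{9} + \left(6 - 2\right)\right) = \left(-12 + \frac{1}{80}\right) \left(- \frac{46}{9} + 4\right) = \left(- \frac{959}{80}\right) \left(- \frac{10}{9}\right) = \frac{959}{72}$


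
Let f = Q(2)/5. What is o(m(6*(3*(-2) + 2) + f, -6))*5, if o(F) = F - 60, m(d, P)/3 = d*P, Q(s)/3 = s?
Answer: 1752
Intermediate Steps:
Q(s) = 3*s
f = 6/5 (f = (3*2)/5 = 6*(⅕) = 6/5 ≈ 1.2000)
m(d, P) = 3*P*d (m(d, P) = 3*(d*P) = 3*(P*d) = 3*P*d)
o(F) = -60 + F
o(m(6*(3*(-2) + 2) + f, -6))*5 = (-60 + 3*(-6)*(6*(3*(-2) + 2) + 6/5))*5 = (-60 + 3*(-6)*(6*(-6 + 2) + 6/5))*5 = (-60 + 3*(-6)*(6*(-4) + 6/5))*5 = (-60 + 3*(-6)*(-24 + 6/5))*5 = (-60 + 3*(-6)*(-114/5))*5 = (-60 + 2052/5)*5 = (1752/5)*5 = 1752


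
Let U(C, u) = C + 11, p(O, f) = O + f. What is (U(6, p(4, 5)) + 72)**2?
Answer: 7921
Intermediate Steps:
U(C, u) = 11 + C
(U(6, p(4, 5)) + 72)**2 = ((11 + 6) + 72)**2 = (17 + 72)**2 = 89**2 = 7921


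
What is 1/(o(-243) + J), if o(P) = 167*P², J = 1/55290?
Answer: 55290/545224808071 ≈ 1.0141e-7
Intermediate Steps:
J = 1/55290 ≈ 1.8086e-5
1/(o(-243) + J) = 1/(167*(-243)² + 1/55290) = 1/(167*59049 + 1/55290) = 1/(9861183 + 1/55290) = 1/(545224808071/55290) = 55290/545224808071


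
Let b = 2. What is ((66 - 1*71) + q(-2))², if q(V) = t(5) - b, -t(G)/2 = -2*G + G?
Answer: 9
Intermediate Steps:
t(G) = 2*G (t(G) = -2*(-2*G + G) = -(-2)*G = 2*G)
q(V) = 8 (q(V) = 2*5 - 1*2 = 10 - 2 = 8)
((66 - 1*71) + q(-2))² = ((66 - 1*71) + 8)² = ((66 - 71) + 8)² = (-5 + 8)² = 3² = 9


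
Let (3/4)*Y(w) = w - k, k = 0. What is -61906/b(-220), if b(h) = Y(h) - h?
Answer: 92859/110 ≈ 844.17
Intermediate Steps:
Y(w) = 4*w/3 (Y(w) = 4*(w - 1*0)/3 = 4*(w + 0)/3 = 4*w/3)
b(h) = h/3 (b(h) = 4*h/3 - h = h/3)
-61906/b(-220) = -61906/((⅓)*(-220)) = -61906/(-220/3) = -61906*(-3/220) = 92859/110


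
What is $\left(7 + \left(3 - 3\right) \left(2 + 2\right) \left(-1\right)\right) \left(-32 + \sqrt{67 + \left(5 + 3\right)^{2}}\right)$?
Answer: $-224 + 7 \sqrt{131} \approx -143.88$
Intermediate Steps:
$\left(7 + \left(3 - 3\right) \left(2 + 2\right) \left(-1\right)\right) \left(-32 + \sqrt{67 + \left(5 + 3\right)^{2}}\right) = \left(7 + 0 \cdot 4 \left(-1\right)\right) \left(-32 + \sqrt{67 + 8^{2}}\right) = \left(7 + 0 \left(-1\right)\right) \left(-32 + \sqrt{67 + 64}\right) = \left(7 + 0\right) \left(-32 + \sqrt{131}\right) = 7 \left(-32 + \sqrt{131}\right) = -224 + 7 \sqrt{131}$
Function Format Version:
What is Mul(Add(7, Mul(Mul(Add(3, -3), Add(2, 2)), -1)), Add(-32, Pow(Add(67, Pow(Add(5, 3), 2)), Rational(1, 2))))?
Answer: Add(-224, Mul(7, Pow(131, Rational(1, 2)))) ≈ -143.88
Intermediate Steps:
Mul(Add(7, Mul(Mul(Add(3, -3), Add(2, 2)), -1)), Add(-32, Pow(Add(67, Pow(Add(5, 3), 2)), Rational(1, 2)))) = Mul(Add(7, Mul(Mul(0, 4), -1)), Add(-32, Pow(Add(67, Pow(8, 2)), Rational(1, 2)))) = Mul(Add(7, Mul(0, -1)), Add(-32, Pow(Add(67, 64), Rational(1, 2)))) = Mul(Add(7, 0), Add(-32, Pow(131, Rational(1, 2)))) = Mul(7, Add(-32, Pow(131, Rational(1, 2)))) = Add(-224, Mul(7, Pow(131, Rational(1, 2))))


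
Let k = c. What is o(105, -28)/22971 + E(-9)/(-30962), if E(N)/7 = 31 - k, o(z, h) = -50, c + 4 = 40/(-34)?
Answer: -125207855/12090877734 ≈ -0.010356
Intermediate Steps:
c = -88/17 (c = -4 + 40/(-34) = -4 + 40*(-1/34) = -4 - 20/17 = -88/17 ≈ -5.1765)
k = -88/17 ≈ -5.1765
E(N) = 4305/17 (E(N) = 7*(31 - 1*(-88/17)) = 7*(31 + 88/17) = 7*(615/17) = 4305/17)
o(105, -28)/22971 + E(-9)/(-30962) = -50/22971 + (4305/17)/(-30962) = -50*1/22971 + (4305/17)*(-1/30962) = -50/22971 - 4305/526354 = -125207855/12090877734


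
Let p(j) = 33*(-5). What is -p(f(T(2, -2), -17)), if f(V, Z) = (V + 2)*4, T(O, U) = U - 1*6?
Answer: 165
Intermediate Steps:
T(O, U) = -6 + U (T(O, U) = U - 6 = -6 + U)
f(V, Z) = 8 + 4*V (f(V, Z) = (2 + V)*4 = 8 + 4*V)
p(j) = -165
-p(f(T(2, -2), -17)) = -1*(-165) = 165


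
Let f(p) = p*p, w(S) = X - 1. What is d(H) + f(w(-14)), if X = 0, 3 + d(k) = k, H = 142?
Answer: 140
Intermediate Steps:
d(k) = -3 + k
w(S) = -1 (w(S) = 0 - 1 = -1)
f(p) = p**2
d(H) + f(w(-14)) = (-3 + 142) + (-1)**2 = 139 + 1 = 140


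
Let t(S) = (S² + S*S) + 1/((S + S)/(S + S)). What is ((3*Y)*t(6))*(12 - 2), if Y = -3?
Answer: -6570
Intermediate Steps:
t(S) = 1 + 2*S² (t(S) = (S² + S²) + 1/((2*S)/((2*S))) = 2*S² + 1/((2*S)*(1/(2*S))) = 2*S² + 1/1 = 2*S² + 1 = 1 + 2*S²)
((3*Y)*t(6))*(12 - 2) = ((3*(-3))*(1 + 2*6²))*(12 - 2) = -9*(1 + 2*36)*10 = -9*(1 + 72)*10 = -9*73*10 = -657*10 = -6570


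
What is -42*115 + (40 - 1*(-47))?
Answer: -4743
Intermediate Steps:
-42*115 + (40 - 1*(-47)) = -4830 + (40 + 47) = -4830 + 87 = -4743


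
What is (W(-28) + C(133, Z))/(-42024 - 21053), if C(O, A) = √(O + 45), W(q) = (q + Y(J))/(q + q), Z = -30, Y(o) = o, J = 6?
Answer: -11/1766156 - √178/63077 ≈ -0.00021774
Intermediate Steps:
W(q) = (6 + q)/(2*q) (W(q) = (q + 6)/(q + q) = (6 + q)/((2*q)) = (6 + q)*(1/(2*q)) = (6 + q)/(2*q))
C(O, A) = √(45 + O)
(W(-28) + C(133, Z))/(-42024 - 21053) = ((½)*(6 - 28)/(-28) + √(45 + 133))/(-42024 - 21053) = ((½)*(-1/28)*(-22) + √178)/(-63077) = (11/28 + √178)*(-1/63077) = -11/1766156 - √178/63077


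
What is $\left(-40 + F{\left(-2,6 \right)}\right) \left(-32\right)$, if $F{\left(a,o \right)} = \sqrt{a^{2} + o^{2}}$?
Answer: $1280 - 64 \sqrt{10} \approx 1077.6$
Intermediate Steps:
$\left(-40 + F{\left(-2,6 \right)}\right) \left(-32\right) = \left(-40 + \sqrt{\left(-2\right)^{2} + 6^{2}}\right) \left(-32\right) = \left(-40 + \sqrt{4 + 36}\right) \left(-32\right) = \left(-40 + \sqrt{40}\right) \left(-32\right) = \left(-40 + 2 \sqrt{10}\right) \left(-32\right) = 1280 - 64 \sqrt{10}$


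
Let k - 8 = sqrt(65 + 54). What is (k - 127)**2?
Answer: (119 - sqrt(119))**2 ≈ 11684.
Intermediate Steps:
k = 8 + sqrt(119) (k = 8 + sqrt(65 + 54) = 8 + sqrt(119) ≈ 18.909)
(k - 127)**2 = ((8 + sqrt(119)) - 127)**2 = (-119 + sqrt(119))**2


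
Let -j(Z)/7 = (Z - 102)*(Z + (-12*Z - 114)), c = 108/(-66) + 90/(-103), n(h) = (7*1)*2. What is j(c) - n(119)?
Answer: -7376919046/116699 ≈ -63213.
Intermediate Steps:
n(h) = 14 (n(h) = 7*2 = 14)
c = -2844/1133 (c = 108*(-1/66) + 90*(-1/103) = -18/11 - 90/103 = -2844/1133 ≈ -2.5102)
j(Z) = -7*(-114 - 11*Z)*(-102 + Z) (j(Z) = -7*(Z - 102)*(Z + (-12*Z - 114)) = -7*(-102 + Z)*(Z + (-114 - 12*Z)) = -7*(-102 + Z)*(-114 - 11*Z) = -7*(-114 - 11*Z)*(-102 + Z))
j(c) - n(119) = (-81396 - 7056*(-2844/1133) + 77*(-2844/1133)²) - 1*14 = (-81396 + 20067264/1133 + 77*(8088336/1283689)) - 14 = (-81396 + 20067264/1133 + 56618352/116699) - 14 = -7375285260/116699 - 14 = -7376919046/116699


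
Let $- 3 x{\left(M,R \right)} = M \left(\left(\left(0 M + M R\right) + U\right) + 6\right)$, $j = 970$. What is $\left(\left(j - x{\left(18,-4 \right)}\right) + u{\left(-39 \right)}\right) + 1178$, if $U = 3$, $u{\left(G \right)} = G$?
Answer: $1731$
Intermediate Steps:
$x{\left(M,R \right)} = - \frac{M \left(9 + M R\right)}{3}$ ($x{\left(M,R \right)} = - \frac{M \left(\left(\left(0 M + M R\right) + 3\right) + 6\right)}{3} = - \frac{M \left(\left(\left(0 + M R\right) + 3\right) + 6\right)}{3} = - \frac{M \left(\left(M R + 3\right) + 6\right)}{3} = - \frac{M \left(\left(3 + M R\right) + 6\right)}{3} = - \frac{M \left(9 + M R\right)}{3}$)
$\left(\left(j - x{\left(18,-4 \right)}\right) + u{\left(-39 \right)}\right) + 1178 = \left(\left(970 - \left(- \frac{1}{3}\right) 18 \left(9 + 18 \left(-4\right)\right)\right) - 39\right) + 1178 = \left(\left(970 - \left(- \frac{1}{3}\right) 18 \left(9 - 72\right)\right) - 39\right) + 1178 = \left(\left(970 - \left(- \frac{1}{3}\right) 18 \left(-63\right)\right) - 39\right) + 1178 = \left(\left(970 - 378\right) - 39\right) + 1178 = \left(592 - 39\right) + 1178 = 553 + 1178 = 1731$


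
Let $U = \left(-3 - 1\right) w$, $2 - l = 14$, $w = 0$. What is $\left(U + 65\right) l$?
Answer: $-780$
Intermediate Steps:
$l = -12$ ($l = 2 - 14 = -12$)
$U = 0$ ($U = \left(-3 - 1\right) 0 = \left(-4\right) 0 = 0$)
$\left(U + 65\right) l = \left(0 + 65\right) \left(-12\right) = 65 \left(-12\right) = -780$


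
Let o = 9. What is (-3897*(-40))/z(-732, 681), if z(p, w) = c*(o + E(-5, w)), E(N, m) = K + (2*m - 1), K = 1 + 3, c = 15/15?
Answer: 25980/229 ≈ 113.45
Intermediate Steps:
c = 1 (c = 15*(1/15) = 1)
K = 4
E(N, m) = 3 + 2*m (E(N, m) = 4 + (2*m - 1) = 4 + (-1 + 2*m) = 3 + 2*m)
z(p, w) = 12 + 2*w (z(p, w) = 1*(9 + (3 + 2*w)) = 1*(12 + 2*w) = 12 + 2*w)
(-3897*(-40))/z(-732, 681) = (-3897*(-40))/(12 + 2*681) = 155880/(12 + 1362) = 155880/1374 = 155880*(1/1374) = 25980/229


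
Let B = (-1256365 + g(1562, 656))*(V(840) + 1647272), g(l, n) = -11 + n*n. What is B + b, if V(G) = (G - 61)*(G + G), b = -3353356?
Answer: -2441770985036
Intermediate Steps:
g(l, n) = -11 + n**2
V(G) = 2*G*(-61 + G) (V(G) = (-61 + G)*(2*G) = 2*G*(-61 + G))
B = -2441767631680 (B = (-1256365 + (-11 + 656**2))*(2*840*(-61 + 840) + 1647272) = (-1256365 + (-11 + 430336))*(2*840*779 + 1647272) = (-1256365 + 430325)*(1308720 + 1647272) = -826040*2955992 = -2441767631680)
B + b = -2441767631680 - 3353356 = -2441770985036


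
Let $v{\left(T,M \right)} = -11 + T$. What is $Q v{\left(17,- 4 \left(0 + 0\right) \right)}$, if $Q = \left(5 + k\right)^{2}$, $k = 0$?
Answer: $150$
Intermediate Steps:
$Q = 25$ ($Q = \left(5 + 0\right)^{2} = 5^{2} = 25$)
$Q v{\left(17,- 4 \left(0 + 0\right) \right)} = 25 \left(-11 + 17\right) = 25 \cdot 6 = 150$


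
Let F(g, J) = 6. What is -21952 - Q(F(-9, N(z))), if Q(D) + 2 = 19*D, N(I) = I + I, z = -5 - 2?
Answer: -22064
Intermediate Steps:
z = -7
N(I) = 2*I
Q(D) = -2 + 19*D
-21952 - Q(F(-9, N(z))) = -21952 - (-2 + 19*6) = -21952 - (-2 + 114) = -21952 - 1*112 = -21952 - 112 = -22064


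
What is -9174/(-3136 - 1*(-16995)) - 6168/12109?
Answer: -196570278/167818631 ≈ -1.1713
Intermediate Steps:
-9174/(-3136 - 1*(-16995)) - 6168/12109 = -9174/(-3136 + 16995) - 6168*1/12109 = -9174/13859 - 6168/12109 = -196570278/167818631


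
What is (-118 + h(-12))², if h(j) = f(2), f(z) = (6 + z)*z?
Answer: 10404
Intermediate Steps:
f(z) = z*(6 + z)
h(j) = 16 (h(j) = 2*(6 + 2) = 2*8 = 16)
(-118 + h(-12))² = (-118 + 16)² = (-102)² = 10404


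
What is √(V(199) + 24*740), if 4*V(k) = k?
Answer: √71239/2 ≈ 133.45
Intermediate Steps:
V(k) = k/4
√(V(199) + 24*740) = √((¼)*199 + 24*740) = √(199/4 + 17760) = √(71239/4) = √71239/2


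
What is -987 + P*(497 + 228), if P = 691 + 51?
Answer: 536963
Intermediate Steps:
P = 742
-987 + P*(497 + 228) = -987 + 742*(497 + 228) = -987 + 742*725 = -987 + 537950 = 536963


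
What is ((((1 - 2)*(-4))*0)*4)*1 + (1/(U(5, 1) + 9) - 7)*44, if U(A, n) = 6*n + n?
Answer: -1221/4 ≈ -305.25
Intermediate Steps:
U(A, n) = 7*n
((((1 - 2)*(-4))*0)*4)*1 + (1/(U(5, 1) + 9) - 7)*44 = ((((1 - 2)*(-4))*0)*4)*1 + (1/(7*1 + 9) - 7)*44 = ((-1*(-4)*0)*4)*1 + (1/(7 + 9) - 7)*44 = ((4*0)*4)*1 + (1/16 - 7)*44 = (0*4)*1 + (1/16 - 7)*44 = 0*1 - 111/16*44 = 0 - 1221/4 = -1221/4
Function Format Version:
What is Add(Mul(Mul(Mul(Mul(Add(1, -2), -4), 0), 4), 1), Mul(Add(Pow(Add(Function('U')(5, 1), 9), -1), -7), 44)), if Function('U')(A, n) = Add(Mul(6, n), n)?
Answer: Rational(-1221, 4) ≈ -305.25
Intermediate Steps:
Function('U')(A, n) = Mul(7, n)
Add(Mul(Mul(Mul(Mul(Add(1, -2), -4), 0), 4), 1), Mul(Add(Pow(Add(Function('U')(5, 1), 9), -1), -7), 44)) = Add(Mul(Mul(Mul(Mul(Add(1, -2), -4), 0), 4), 1), Mul(Add(Pow(Add(Mul(7, 1), 9), -1), -7), 44)) = Add(Mul(Mul(Mul(Mul(-1, -4), 0), 4), 1), Mul(Add(Pow(Add(7, 9), -1), -7), 44)) = Add(Mul(Mul(Mul(4, 0), 4), 1), Mul(Add(Pow(16, -1), -7), 44)) = Add(Mul(Mul(0, 4), 1), Mul(Add(Rational(1, 16), -7), 44)) = Add(Mul(0, 1), Mul(Rational(-111, 16), 44)) = Add(0, Rational(-1221, 4)) = Rational(-1221, 4)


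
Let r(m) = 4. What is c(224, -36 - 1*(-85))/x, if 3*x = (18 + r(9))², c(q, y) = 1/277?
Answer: 3/134068 ≈ 2.2377e-5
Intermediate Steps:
c(q, y) = 1/277
x = 484/3 (x = (18 + 4)²/3 = (⅓)*22² = (⅓)*484 = 484/3 ≈ 161.33)
c(224, -36 - 1*(-85))/x = 1/(277*(484/3)) = (1/277)*(3/484) = 3/134068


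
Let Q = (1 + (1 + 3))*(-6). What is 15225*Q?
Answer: -456750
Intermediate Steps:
Q = -30 (Q = (1 + 4)*(-6) = 5*(-6) = -30)
15225*Q = 15225*(-30) = -456750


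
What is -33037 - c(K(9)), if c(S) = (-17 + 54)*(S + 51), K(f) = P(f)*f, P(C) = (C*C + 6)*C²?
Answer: -2381575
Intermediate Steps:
P(C) = C²*(6 + C²) (P(C) = (C² + 6)*C² = (6 + C²)*C² = C²*(6 + C²))
K(f) = f³*(6 + f²) (K(f) = (f²*(6 + f²))*f = f³*(6 + f²))
c(S) = 1887 + 37*S (c(S) = 37*(51 + S) = 1887 + 37*S)
-33037 - c(K(9)) = -33037 - (1887 + 37*(9³*(6 + 9²))) = -33037 - (1887 + 37*(729*(6 + 81))) = -33037 - (1887 + 37*(729*87)) = -33037 - (1887 + 37*63423) = -33037 - (1887 + 2346651) = -33037 - 1*2348538 = -33037 - 2348538 = -2381575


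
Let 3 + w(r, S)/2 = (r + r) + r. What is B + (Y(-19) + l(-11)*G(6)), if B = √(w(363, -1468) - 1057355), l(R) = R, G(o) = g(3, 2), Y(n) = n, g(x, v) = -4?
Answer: 25 + I*√1055183 ≈ 25.0 + 1027.2*I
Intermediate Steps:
w(r, S) = -6 + 6*r (w(r, S) = -6 + 2*((r + r) + r) = -6 + 2*(2*r + r) = -6 + 2*(3*r) = -6 + 6*r)
G(o) = -4
B = I*√1055183 (B = √((-6 + 6*363) - 1057355) = √((-6 + 2178) - 1057355) = √(2172 - 1057355) = √(-1055183) = I*√1055183 ≈ 1027.2*I)
B + (Y(-19) + l(-11)*G(6)) = I*√1055183 + (-19 - 11*(-4)) = I*√1055183 + (-19 + 44) = I*√1055183 + 25 = 25 + I*√1055183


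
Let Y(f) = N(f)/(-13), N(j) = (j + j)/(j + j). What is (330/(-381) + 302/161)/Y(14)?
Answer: -268372/20447 ≈ -13.125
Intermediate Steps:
N(j) = 1 (N(j) = (2*j)/((2*j)) = (2*j)*(1/(2*j)) = 1)
Y(f) = -1/13 (Y(f) = 1/(-13) = 1*(-1/13) = -1/13)
(330/(-381) + 302/161)/Y(14) = (330/(-381) + 302/161)/(-1/13) = (330*(-1/381) + 302*(1/161))*(-13) = (-110/127 + 302/161)*(-13) = (20644/20447)*(-13) = -268372/20447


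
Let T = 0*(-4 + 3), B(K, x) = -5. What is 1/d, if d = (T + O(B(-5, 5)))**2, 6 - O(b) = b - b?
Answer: 1/36 ≈ 0.027778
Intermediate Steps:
O(b) = 6 (O(b) = 6 - (b - b) = 6 - 1*0 = 6 + 0 = 6)
T = 0 (T = 0*(-1) = 0)
d = 36 (d = (0 + 6)**2 = 6**2 = 36)
1/d = 1/36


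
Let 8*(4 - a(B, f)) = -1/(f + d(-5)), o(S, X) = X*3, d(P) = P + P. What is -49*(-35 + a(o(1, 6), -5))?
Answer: 182329/120 ≈ 1519.4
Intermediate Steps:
d(P) = 2*P
o(S, X) = 3*X
a(B, f) = 4 + 1/(8*(-10 + f)) (a(B, f) = 4 - (-1)/(8*(f + 2*(-5))) = 4 - (-1)/(8*(f - 10)) = 4 - (-1)/(8*(-10 + f)) = 4 + 1/(8*(-10 + f)))
-49*(-35 + a(o(1, 6), -5)) = -49*(-35 + (-319 + 32*(-5))/(8*(-10 - 5))) = -49*(-35 + (1/8)*(-319 - 160)/(-15)) = -49*(-35 + (1/8)*(-1/15)*(-479)) = -49*(-35 + 479/120) = -49*(-3721/120) = 182329/120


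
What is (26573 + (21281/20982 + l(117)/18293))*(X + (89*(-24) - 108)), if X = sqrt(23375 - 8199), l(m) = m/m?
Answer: -26676235715434/447347 + 784595168101*sqrt(3794)/14762451 ≈ -5.6358e+7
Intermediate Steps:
l(m) = 1
X = 2*sqrt(3794) (X = sqrt(15176) = 2*sqrt(3794) ≈ 123.19)
(26573 + (21281/20982 + l(117)/18293))*(X + (89*(-24) - 108)) = (26573 + (21281/20982 + 1/18293))*(2*sqrt(3794) + (89*(-24) - 108)) = (26573 + (21281*(1/20982) + 1*(1/18293)))*(2*sqrt(3794) + (-2136 - 108)) = (26573 + (1637/1614 + 1/18293))*(2*sqrt(3794) - 2244) = (26573 + 29947255/29524902)*(-2244 + 2*sqrt(3794)) = 784595168101*(-2244 + 2*sqrt(3794))/29524902 = -26676235715434/447347 + 784595168101*sqrt(3794)/14762451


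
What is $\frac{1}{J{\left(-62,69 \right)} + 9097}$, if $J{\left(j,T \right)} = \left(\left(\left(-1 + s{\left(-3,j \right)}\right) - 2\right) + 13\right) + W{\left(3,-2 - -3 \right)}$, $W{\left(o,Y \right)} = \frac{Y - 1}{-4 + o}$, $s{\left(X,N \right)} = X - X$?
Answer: $\frac{1}{9107} \approx 0.00010981$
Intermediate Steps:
$s{\left(X,N \right)} = 0$
$W{\left(o,Y \right)} = \frac{-1 + Y}{-4 + o}$
$J{\left(j,T \right)} = 10$ ($J{\left(j,T \right)} = \left(\left(\left(-1 + 0\right) - 2\right) + 13\right) + \frac{-1 - -1}{-4 + 3} = \left(\left(-1 - 2\right) + 13\right) + \frac{-1 + \left(-2 + 3\right)}{-1} = \left(-3 + 13\right) - \left(-1 + 1\right) = 10 - 0 = 10 + 0 = 10$)
$\frac{1}{J{\left(-62,69 \right)} + 9097} = \frac{1}{10 + 9097} = \frac{1}{9107}$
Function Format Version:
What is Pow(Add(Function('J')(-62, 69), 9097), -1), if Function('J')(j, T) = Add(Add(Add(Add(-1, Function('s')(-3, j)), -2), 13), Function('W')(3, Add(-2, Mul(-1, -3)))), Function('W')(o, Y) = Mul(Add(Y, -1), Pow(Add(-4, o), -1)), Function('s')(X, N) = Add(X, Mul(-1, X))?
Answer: Rational(1, 9107) ≈ 0.00010981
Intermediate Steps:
Function('s')(X, N) = 0
Function('W')(o, Y) = Mul(Pow(Add(-4, o), -1), Add(-1, Y)) (Function('W')(o, Y) = Mul(Add(-1, Y), Pow(Add(-4, o), -1)) = Mul(Pow(Add(-4, o), -1), Add(-1, Y)))
Function('J')(j, T) = 10 (Function('J')(j, T) = Add(Add(Add(Add(-1, 0), -2), 13), Mul(Pow(Add(-4, 3), -1), Add(-1, Add(-2, Mul(-1, -3))))) = Add(Add(Add(-1, -2), 13), Mul(Pow(-1, -1), Add(-1, Add(-2, 3)))) = Add(Add(-3, 13), Mul(-1, Add(-1, 1))) = Add(10, Mul(-1, 0)) = Add(10, 0) = 10)
Pow(Add(Function('J')(-62, 69), 9097), -1) = Pow(Add(10, 9097), -1) = Pow(9107, -1) = Rational(1, 9107)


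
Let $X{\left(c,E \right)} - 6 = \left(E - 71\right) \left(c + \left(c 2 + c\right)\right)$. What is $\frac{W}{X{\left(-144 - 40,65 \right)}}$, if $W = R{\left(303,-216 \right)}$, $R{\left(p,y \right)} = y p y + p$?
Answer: $\frac{4712357}{1474} \approx 3197.0$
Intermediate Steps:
$R{\left(p,y \right)} = p + p y^{2}$ ($R{\left(p,y \right)} = p y y + p = p y^{2} + p = p + p y^{2}$)
$W = 14137071$ ($W = 303 \left(1 + \left(-216\right)^{2}\right) = 303 \left(1 + 46656\right) = 303 \cdot 46657 = 14137071$)
$X{\left(c,E \right)} = 6 + 4 c \left(-71 + E\right)$ ($X{\left(c,E \right)} = 6 + \left(E - 71\right) \left(c + \left(c 2 + c\right)\right) = 6 + \left(-71 + E\right) \left(c + \left(2 c + c\right)\right) = 6 + \left(-71 + E\right) \left(c + 3 c\right) = 6 + \left(-71 + E\right) 4 c = 6 + 4 c \left(-71 + E\right)$)
$\frac{W}{X{\left(-144 - 40,65 \right)}} = \frac{14137071}{6 - 284 \left(-144 - 40\right) + 4 \cdot 65 \left(-144 - 40\right)} = \frac{14137071}{6 - -52256 + 4 \cdot 65 \left(-184\right)} = \frac{14137071}{6 + 52256 - 47840} = \frac{14137071}{4422} = 14137071 \cdot \frac{1}{4422} = \frac{4712357}{1474}$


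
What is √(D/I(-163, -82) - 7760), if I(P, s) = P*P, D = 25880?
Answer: 2*I*√51537390/163 ≈ 88.085*I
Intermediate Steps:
I(P, s) = P²
√(D/I(-163, -82) - 7760) = √(25880/((-163)²) - 7760) = √(25880/26569 - 7760) = √(-206149560/26569) = 2*I*√51537390/163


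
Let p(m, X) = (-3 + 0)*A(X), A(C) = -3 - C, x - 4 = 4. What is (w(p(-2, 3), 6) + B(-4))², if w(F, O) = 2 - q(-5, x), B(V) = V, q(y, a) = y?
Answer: 9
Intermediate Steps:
x = 8 (x = 4 + 4 = 8)
p(m, X) = 9 + 3*X (p(m, X) = (-3 + 0)*(-3 - X) = -3*(-3 - X) = 9 + 3*X)
w(F, O) = 7 (w(F, O) = 2 - 1*(-5) = 2 + 5 = 7)
(w(p(-2, 3), 6) + B(-4))² = (7 - 4)² = 3² = 9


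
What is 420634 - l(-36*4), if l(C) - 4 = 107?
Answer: 420523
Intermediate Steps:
l(C) = 111 (l(C) = 4 + 107 = 111)
420634 - l(-36*4) = 420634 - 1*111 = 420634 - 111 = 420523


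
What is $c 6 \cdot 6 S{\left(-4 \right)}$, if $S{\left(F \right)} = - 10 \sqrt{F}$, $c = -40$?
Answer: $28800 i \approx 28800.0 i$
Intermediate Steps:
$c 6 \cdot 6 S{\left(-4 \right)} = - 40 \cdot 6 \cdot 6 \left(- 10 \sqrt{-4}\right) = \left(-40\right) 36 \left(- 10 \cdot 2 i\right) = - 1440 \left(- 20 i\right) = 28800 i$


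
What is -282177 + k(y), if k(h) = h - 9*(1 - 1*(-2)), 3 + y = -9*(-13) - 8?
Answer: -282098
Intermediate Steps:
y = 106 (y = -3 + (-9*(-13) - 8) = -3 + (117 - 8) = -3 + 109 = 106)
k(h) = -27 + h (k(h) = h - 9*(1 + 2) = h - 9*3 = h - 27 = -27 + h)
-282177 + k(y) = -282177 + (-27 + 106) = -282177 + 79 = -282098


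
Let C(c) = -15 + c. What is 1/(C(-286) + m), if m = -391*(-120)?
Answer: 1/46619 ≈ 2.1450e-5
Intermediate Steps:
m = 46920
1/(C(-286) + m) = 1/((-15 - 286) + 46920) = 1/(-301 + 46920) = 1/46619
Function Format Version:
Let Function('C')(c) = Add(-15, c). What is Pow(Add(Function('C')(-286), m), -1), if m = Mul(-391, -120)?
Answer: Rational(1, 46619) ≈ 2.1450e-5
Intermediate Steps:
m = 46920
Pow(Add(Function('C')(-286), m), -1) = Pow(Add(Add(-15, -286), 46920), -1) = Pow(Add(-301, 46920), -1) = Pow(46619, -1) = Rational(1, 46619)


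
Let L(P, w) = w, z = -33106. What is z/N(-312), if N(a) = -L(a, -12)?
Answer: -16553/6 ≈ -2758.8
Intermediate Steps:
N(a) = 12 (N(a) = -1*(-12) = 12)
z/N(-312) = -33106/12 = -33106*1/12 = -16553/6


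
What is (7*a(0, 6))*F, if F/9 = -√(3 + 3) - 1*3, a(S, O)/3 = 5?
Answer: -2835 - 945*√6 ≈ -5149.8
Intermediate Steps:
a(S, O) = 15 (a(S, O) = 3*5 = 15)
F = -27 - 9*√6 (F = 9*(-√(3 + 3) - 1*3) = 9*(-√6 - 3) = 9*(-3 - √6) = -27 - 9*√6 ≈ -49.045)
(7*a(0, 6))*F = (7*15)*(-27 - 9*√6) = 105*(-27 - 9*√6) = -2835 - 945*√6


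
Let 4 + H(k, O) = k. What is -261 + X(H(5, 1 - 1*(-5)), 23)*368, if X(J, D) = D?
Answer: 8203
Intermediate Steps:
H(k, O) = -4 + k
-261 + X(H(5, 1 - 1*(-5)), 23)*368 = -261 + 23*368 = -261 + 8464 = 8203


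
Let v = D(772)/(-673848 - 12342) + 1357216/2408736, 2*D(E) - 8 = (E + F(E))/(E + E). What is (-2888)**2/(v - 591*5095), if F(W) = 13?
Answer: -443439141296123258880/160092591473956357747 ≈ -2.7699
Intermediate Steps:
D(E) = 4 + (13 + E)/(4*E) (D(E) = 4 + ((E + 13)/(E + E))/2 = 4 + ((13 + E)/((2*E)))/2 = 4 + ((13 + E)*(1/(2*E)))/2 = 4 + ((13 + E)/(2*E))/2 = 4 + (13 + E)/(4*E))
v = 29956745892653/53166692879520 (v = ((1/4)*(13 + 17*772)/772)/(-673848 - 12342) + 1357216/2408736 = ((1/4)*(1/772)*(13 + 13124))/(-686190) + 1357216*(1/2408736) = ((1/4)*(1/772)*13137)*(-1/686190) + 42413/75273 = (13137/3088)*(-1/686190) + 42413/75273 = -4379/706318240 + 42413/75273 = 29956745892653/53166692879520 ≈ 0.56345)
(-2888)**2/(v - 591*5095) = (-2888)**2/(29956745892653/53166692879520 - 591*5095) = 8340544/(29956745892653/53166692879520 - 3011145) = 8340544/(-160092591473956357747/53166692879520) = 8340544*(-53166692879520/160092591473956357747) = -443439141296123258880/160092591473956357747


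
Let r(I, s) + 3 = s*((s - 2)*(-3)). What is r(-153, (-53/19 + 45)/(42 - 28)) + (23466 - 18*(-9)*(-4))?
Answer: 403412130/17689 ≈ 22806.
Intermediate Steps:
r(I, s) = -3 + s*(6 - 3*s) (r(I, s) = -3 + s*((s - 2)*(-3)) = -3 + s*((-2 + s)*(-3)) = -3 + s*(6 - 3*s))
r(-153, (-53/19 + 45)/(42 - 28)) + (23466 - 18*(-9)*(-4)) = (-3 - 3*(-53/19 + 45)²/(42 - 28)² + 6*((-53/19 + 45)/(42 - 28))) + (23466 - 18*(-9)*(-4)) = (-3 - 3*(-53*1/19 + 45)²/196 + 6*((-53*1/19 + 45)/14)) + (23466 + 162*(-4)) = (-3 - 3*(-53/19 + 45)²/196 + 6*((-53/19 + 45)*(1/14))) + (23466 - 648) = (-3 - 3*((802/19)*(1/14))² + 6*((802/19)*(1/14))) + 22818 = (-3 - 3*(401/133)² + 6*(401/133)) + 22818 = (-3 - 3*160801/17689 + 2406/133) + 22818 = (-3 - 482403/17689 + 2406/133) + 22818 = -215472/17689 + 22818 = 403412130/17689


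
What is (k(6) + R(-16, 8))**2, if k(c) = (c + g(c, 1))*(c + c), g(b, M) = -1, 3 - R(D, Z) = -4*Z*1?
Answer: 9025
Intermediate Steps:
R(D, Z) = 3 + 4*Z (R(D, Z) = 3 - (-4*Z) = 3 - (-4)*Z = 3 + 4*Z)
k(c) = 2*c*(-1 + c) (k(c) = (c - 1)*(c + c) = (-1 + c)*(2*c) = 2*c*(-1 + c))
(k(6) + R(-16, 8))**2 = (2*6*(-1 + 6) + (3 + 4*8))**2 = (2*6*5 + (3 + 32))**2 = (60 + 35)**2 = 95**2 = 9025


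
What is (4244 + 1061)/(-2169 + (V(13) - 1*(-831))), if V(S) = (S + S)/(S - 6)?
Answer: -7427/1868 ≈ -3.9759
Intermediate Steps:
V(S) = 2*S/(-6 + S) (V(S) = (2*S)/(-6 + S) = 2*S/(-6 + S))
(4244 + 1061)/(-2169 + (V(13) - 1*(-831))) = (4244 + 1061)/(-2169 + (2*13/(-6 + 13) - 1*(-831))) = 5305/(-2169 + (2*13/7 + 831)) = 5305/(-2169 + (2*13*(1/7) + 831)) = 5305/(-2169 + (26/7 + 831)) = 5305/(-2169 + 5843/7) = 5305/(-9340/7) = 5305*(-7/9340) = -7427/1868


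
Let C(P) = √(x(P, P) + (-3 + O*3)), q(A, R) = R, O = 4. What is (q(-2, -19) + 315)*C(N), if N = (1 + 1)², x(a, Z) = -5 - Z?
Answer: 0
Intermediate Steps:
N = 4 (N = 2² = 4)
C(P) = √(4 - P) (C(P) = √((-5 - P) + (-3 + 4*3)) = √((-5 - P) + (-3 + 12)) = √((-5 - P) + 9) = √(4 - P))
(q(-2, -19) + 315)*C(N) = (-19 + 315)*√(4 - 1*4) = 296*√(4 - 4) = 296*√0 = 296*0 = 0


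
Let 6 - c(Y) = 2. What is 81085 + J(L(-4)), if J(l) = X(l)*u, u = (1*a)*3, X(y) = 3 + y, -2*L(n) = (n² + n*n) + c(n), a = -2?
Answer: 81175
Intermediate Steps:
c(Y) = 4 (c(Y) = 6 - 1*2 = 6 - 2 = 4)
L(n) = -2 - n² (L(n) = -((n² + n*n) + 4)/2 = -((n² + n²) + 4)/2 = -(2*n² + 4)/2 = -(4 + 2*n²)/2 = -2 - n²)
u = -6 (u = (1*(-2))*3 = -2*3 = -6)
J(l) = -18 - 6*l (J(l) = (3 + l)*(-6) = -18 - 6*l)
81085 + J(L(-4)) = 81085 + (-18 - 6*(-2 - 1*(-4)²)) = 81085 + (-18 - 6*(-2 - 1*16)) = 81085 + (-18 - 6*(-2 - 16)) = 81085 + (-18 - 6*(-18)) = 81085 + (-18 + 108) = 81085 + 90 = 81175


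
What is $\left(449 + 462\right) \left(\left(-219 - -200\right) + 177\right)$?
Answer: $143938$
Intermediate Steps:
$\left(449 + 462\right) \left(\left(-219 - -200\right) + 177\right) = 911 \left(\left(-219 + 200\right) + 177\right) = 911 \left(-19 + 177\right) = 911 \cdot 158 = 143938$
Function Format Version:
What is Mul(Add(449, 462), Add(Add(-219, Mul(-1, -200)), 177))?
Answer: 143938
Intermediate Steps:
Mul(Add(449, 462), Add(Add(-219, Mul(-1, -200)), 177)) = Mul(911, Add(Add(-219, 200), 177)) = Mul(911, Add(-19, 177)) = Mul(911, 158) = 143938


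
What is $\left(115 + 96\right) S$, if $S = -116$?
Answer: $-24476$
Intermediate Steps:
$\left(115 + 96\right) S = \left(115 + 96\right) \left(-116\right) = 211 \left(-116\right) = -24476$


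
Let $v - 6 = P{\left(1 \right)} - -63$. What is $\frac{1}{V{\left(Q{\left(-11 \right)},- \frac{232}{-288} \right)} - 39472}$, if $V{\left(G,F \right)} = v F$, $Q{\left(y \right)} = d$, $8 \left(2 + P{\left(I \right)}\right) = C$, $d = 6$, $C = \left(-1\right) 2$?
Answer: $- \frac{48}{1892075} \approx -2.5369 \cdot 10^{-5}$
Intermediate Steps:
$C = -2$
$P{\left(I \right)} = - \frac{9}{4}$ ($P{\left(I \right)} = -2 + \frac{1}{8} \left(-2\right) = -2 - \frac{1}{4} = - \frac{9}{4}$)
$Q{\left(y \right)} = 6$
$v = \frac{267}{4}$ ($v = 6 - - \frac{243}{4} = 6 + \left(- \frac{9}{4} + 63\right) = 6 + \frac{243}{4} = \frac{267}{4} \approx 66.75$)
$V{\left(G,F \right)} = \frac{267 F}{4}$
$\frac{1}{V{\left(Q{\left(-11 \right)},- \frac{232}{-288} \right)} - 39472} = \frac{1}{\frac{267 \left(- \frac{232}{-288}\right)}{4} - 39472} = \frac{1}{\frac{267 \left(\left(-232\right) \left(- \frac{1}{288}\right)\right)}{4} - 39472} = \frac{1}{\frac{267}{4} \cdot \frac{29}{36} - 39472} = \frac{1}{\frac{2581}{48} - 39472} = \frac{1}{- \frac{1892075}{48}} = - \frac{48}{1892075}$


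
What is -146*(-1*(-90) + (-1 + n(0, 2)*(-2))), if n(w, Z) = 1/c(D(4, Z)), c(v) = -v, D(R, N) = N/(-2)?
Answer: -12702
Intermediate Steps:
D(R, N) = -N/2 (D(R, N) = N*(-½) = -N/2)
n(w, Z) = 2/Z (n(w, Z) = 1/(-(-1)*Z/2) = 1/(Z/2) = 2/Z)
-146*(-1*(-90) + (-1 + n(0, 2)*(-2))) = -146*(-1*(-90) + (-1 + (2/2)*(-2))) = -146*(90 + (-1 + (2*(½))*(-2))) = -146*(90 + (-1 + 1*(-2))) = -146*(90 + (-1 - 2)) = -146*(90 - 3) = -146*87 = -12702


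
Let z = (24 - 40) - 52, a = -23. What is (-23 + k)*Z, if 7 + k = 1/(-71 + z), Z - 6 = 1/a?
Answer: -571427/3197 ≈ -178.74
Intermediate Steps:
Z = 137/23 (Z = 6 + 1/(-23) = 6 - 1/23 = 137/23 ≈ 5.9565)
z = -68 (z = -16 - 52 = -68)
k = -974/139 (k = -7 + 1/(-71 - 68) = -7 + 1/(-139) = -7 - 1/139 = -974/139 ≈ -7.0072)
(-23 + k)*Z = (-23 - 974/139)*(137/23) = -4171/139*137/23 = -571427/3197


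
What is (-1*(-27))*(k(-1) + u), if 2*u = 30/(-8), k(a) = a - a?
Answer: -405/8 ≈ -50.625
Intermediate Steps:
k(a) = 0
u = -15/8 (u = (30/(-8))/2 = (30*(-1/8))/2 = (1/2)*(-15/4) = -15/8 ≈ -1.8750)
(-1*(-27))*(k(-1) + u) = (-1*(-27))*(0 - 15/8) = 27*(-15/8) = -405/8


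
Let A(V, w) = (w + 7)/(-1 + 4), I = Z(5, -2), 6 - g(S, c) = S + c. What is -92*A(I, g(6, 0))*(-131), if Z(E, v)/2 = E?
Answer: 84364/3 ≈ 28121.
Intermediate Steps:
Z(E, v) = 2*E
g(S, c) = 6 - S - c (g(S, c) = 6 - (S + c) = 6 + (-S - c) = 6 - S - c)
I = 10 (I = 2*5 = 10)
A(V, w) = 7/3 + w/3 (A(V, w) = (7 + w)/3 = (7 + w)*(1/3) = 7/3 + w/3)
-92*A(I, g(6, 0))*(-131) = -92*(7/3 + (6 - 1*6 - 1*0)/3)*(-131) = -92*(7/3 + (6 - 6 + 0)/3)*(-131) = -92*(7/3 + (1/3)*0)*(-131) = -92*(7/3 + 0)*(-131) = -92*7/3*(-131) = -644/3*(-131) = 84364/3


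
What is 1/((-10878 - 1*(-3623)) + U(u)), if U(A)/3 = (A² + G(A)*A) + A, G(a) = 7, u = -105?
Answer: 1/23300 ≈ 4.2918e-5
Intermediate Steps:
U(A) = 3*A² + 24*A (U(A) = 3*((A² + 7*A) + A) = 3*(A² + 8*A) = 3*A² + 24*A)
1/((-10878 - 1*(-3623)) + U(u)) = 1/((-10878 - 1*(-3623)) + 3*(-105)*(8 - 105)) = 1/((-10878 + 3623) + 3*(-105)*(-97)) = 1/(-7255 + 30555) = 1/23300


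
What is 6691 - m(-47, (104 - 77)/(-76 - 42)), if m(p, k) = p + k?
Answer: 795111/118 ≈ 6738.2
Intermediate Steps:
m(p, k) = k + p
6691 - m(-47, (104 - 77)/(-76 - 42)) = 6691 - ((104 - 77)/(-76 - 42) - 47) = 6691 - (27/(-118) - 47) = 6691 - (27*(-1/118) - 47) = 6691 - (-27/118 - 47) = 6691 - 1*(-5573/118) = 6691 + 5573/118 = 795111/118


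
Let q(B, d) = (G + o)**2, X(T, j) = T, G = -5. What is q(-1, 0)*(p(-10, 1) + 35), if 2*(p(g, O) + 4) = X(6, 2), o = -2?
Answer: 1666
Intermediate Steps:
p(g, O) = -1 (p(g, O) = -4 + (1/2)*6 = -4 + 3 = -1)
q(B, d) = 49 (q(B, d) = (-5 - 2)**2 = (-7)**2 = 49)
q(-1, 0)*(p(-10, 1) + 35) = 49*(-1 + 35) = 49*34 = 1666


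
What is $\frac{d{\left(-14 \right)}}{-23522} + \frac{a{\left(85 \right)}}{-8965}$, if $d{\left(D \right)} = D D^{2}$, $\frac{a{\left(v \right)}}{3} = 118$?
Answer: $\frac{8136586}{105437365} \approx 0.07717$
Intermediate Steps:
$a{\left(v \right)} = 354$ ($a{\left(v \right)} = 3 \cdot 118 = 354$)
$d{\left(D \right)} = D^{3}$
$\frac{d{\left(-14 \right)}}{-23522} + \frac{a{\left(85 \right)}}{-8965} = \frac{\left(-14\right)^{3}}{-23522} + \frac{354}{-8965} = \left(-2744\right) \left(- \frac{1}{23522}\right) + 354 \left(- \frac{1}{8965}\right) = \frac{1372}{11761} - \frac{354}{8965} = \frac{8136586}{105437365}$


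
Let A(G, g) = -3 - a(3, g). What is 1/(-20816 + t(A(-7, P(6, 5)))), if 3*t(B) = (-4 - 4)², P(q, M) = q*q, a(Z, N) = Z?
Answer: -3/62384 ≈ -4.8089e-5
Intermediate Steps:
P(q, M) = q²
A(G, g) = -6 (A(G, g) = -3 - 1*3 = -3 - 3 = -6)
t(B) = 64/3 (t(B) = (-4 - 4)²/3 = (⅓)*(-8)² = (⅓)*64 = 64/3)
1/(-20816 + t(A(-7, P(6, 5)))) = 1/(-20816 + 64/3) = 1/(-62384/3) = -3/62384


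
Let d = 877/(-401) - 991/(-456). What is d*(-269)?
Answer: 678149/182856 ≈ 3.7086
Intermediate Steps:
d = -2521/182856 (d = 877*(-1/401) - 991*(-1/456) = -877/401 + 991/456 = -2521/182856 ≈ -0.013787)
d*(-269) = -2521/182856*(-269) = 678149/182856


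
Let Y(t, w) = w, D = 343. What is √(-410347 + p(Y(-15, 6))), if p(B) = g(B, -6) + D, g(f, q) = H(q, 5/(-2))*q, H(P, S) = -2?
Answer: 2*I*√102498 ≈ 640.31*I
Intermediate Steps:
g(f, q) = -2*q
p(B) = 355 (p(B) = -2*(-6) + 343 = 12 + 343 = 355)
√(-410347 + p(Y(-15, 6))) = √(-410347 + 355) = √(-409992) = 2*I*√102498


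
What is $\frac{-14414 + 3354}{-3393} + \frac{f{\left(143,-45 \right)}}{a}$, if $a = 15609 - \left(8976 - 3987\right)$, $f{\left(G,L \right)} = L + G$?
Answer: $\frac{727097}{222430} \approx 3.2689$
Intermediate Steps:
$f{\left(G,L \right)} = G + L$
$a = 10620$ ($a = 15609 - 4989 = 10620$)
$\frac{-14414 + 3354}{-3393} + \frac{f{\left(143,-45 \right)}}{a} = \frac{-14414 + 3354}{-3393} + \frac{143 - 45}{10620} = \left(-11060\right) \left(- \frac{1}{3393}\right) + 98 \cdot \frac{1}{10620} = \frac{11060}{3393} + \frac{49}{5310} = \frac{727097}{222430}$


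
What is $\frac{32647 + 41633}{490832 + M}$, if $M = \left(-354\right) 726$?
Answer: $\frac{18570}{58457} \approx 0.31767$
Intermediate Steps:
$M = -257004$
$\frac{32647 + 41633}{490832 + M} = \frac{32647 + 41633}{490832 - 257004} = \frac{74280}{233828} = 74280 \cdot \frac{1}{233828} = \frac{18570}{58457}$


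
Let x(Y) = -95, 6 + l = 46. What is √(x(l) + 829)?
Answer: √734 ≈ 27.092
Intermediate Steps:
l = 40 (l = -6 + 46 = 40)
√(x(l) + 829) = √(-95 + 829) = √734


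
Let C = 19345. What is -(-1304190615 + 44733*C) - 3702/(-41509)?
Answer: 18215424775272/41509 ≈ 4.3883e+8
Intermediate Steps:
-(-1304190615 + 44733*C) - 3702/(-41509) = -44733/(1/(-29155 + 19345)) - 3702/(-41509) = -44733/(1/(-9810)) - 3702*(-1/41509) = -44733/(-1/9810) + 3702/41509 = -44733*(-9810) + 3702/41509 = 438830730 + 3702/41509 = 18215424775272/41509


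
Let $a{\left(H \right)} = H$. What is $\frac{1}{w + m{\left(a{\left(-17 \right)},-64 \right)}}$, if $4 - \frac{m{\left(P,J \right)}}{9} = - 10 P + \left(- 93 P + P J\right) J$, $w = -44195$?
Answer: $\frac{1}{1491655} \approx 6.704 \cdot 10^{-7}$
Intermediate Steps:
$m{\left(P,J \right)} = 36 + 90 P - 9 J \left(- 93 P + J P\right)$ ($m{\left(P,J \right)} = 36 - 9 \left(- 10 P + \left(- 93 P + P J\right) J\right) = 36 - 9 \left(- 10 P + \left(- 93 P + J P\right) J\right) = 36 - 9 \left(- 10 P + J \left(- 93 P + J P\right)\right) = 36 - \left(- 90 P + 9 J \left(- 93 P + J P\right)\right) = 36 + 90 P - 9 J \left(- 93 P + J P\right)$)
$\frac{1}{w + m{\left(a{\left(-17 \right)},-64 \right)}} = \frac{1}{-44195 + \left(36 + 90 \left(-17\right) - - 153 \left(-64\right)^{2} + 837 \left(-64\right) \left(-17\right)\right)} = \frac{1}{-44195 + \left(36 - 1530 - \left(-153\right) 4096 + 910656\right)} = \frac{1}{-44195 + \left(36 - 1530 + 626688 + 910656\right)} = \frac{1}{-44195 + 1535850} = \frac{1}{1491655}$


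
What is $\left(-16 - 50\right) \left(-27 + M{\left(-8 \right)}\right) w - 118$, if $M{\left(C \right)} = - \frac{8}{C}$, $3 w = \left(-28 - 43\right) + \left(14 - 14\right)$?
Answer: $-40730$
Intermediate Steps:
$w = - \frac{71}{3}$ ($w = \frac{\left(-28 - 43\right) + \left(14 - 14\right)}{3} = \frac{-71 + 0}{3} = \frac{1}{3} \left(-71\right) = - \frac{71}{3} \approx -23.667$)
$\left(-16 - 50\right) \left(-27 + M{\left(-8 \right)}\right) w - 118 = \left(-16 - 50\right) \left(-27 - \frac{8}{-8}\right) \left(- \frac{71}{3}\right) - 118 = - 66 \left(-27 - -1\right) \left(- \frac{71}{3}\right) - 118 = - 66 \left(-27 + 1\right) \left(- \frac{71}{3}\right) - 118 = \left(-66\right) \left(-26\right) \left(- \frac{71}{3}\right) - 118 = 1716 \left(- \frac{71}{3}\right) - 118 = -40612 - 118 = -40730$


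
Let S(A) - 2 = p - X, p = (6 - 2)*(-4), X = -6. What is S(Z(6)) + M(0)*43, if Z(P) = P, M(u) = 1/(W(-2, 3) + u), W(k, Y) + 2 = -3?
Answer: -83/5 ≈ -16.600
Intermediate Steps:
W(k, Y) = -5 (W(k, Y) = -2 - 3 = -5)
M(u) = 1/(-5 + u)
p = -16 (p = 4*(-4) = -16)
S(A) = -8 (S(A) = 2 + (-16 - 1*(-6)) = 2 + (-16 + 6) = 2 - 10 = -8)
S(Z(6)) + M(0)*43 = -8 + 43/(-5 + 0) = -8 + 43/(-5) = -8 - ⅕*43 = -8 - 43/5 = -83/5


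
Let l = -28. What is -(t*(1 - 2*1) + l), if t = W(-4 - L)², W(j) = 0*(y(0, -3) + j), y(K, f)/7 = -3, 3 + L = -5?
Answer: 28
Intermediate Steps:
L = -8 (L = -3 - 5 = -8)
y(K, f) = -21 (y(K, f) = 7*(-3) = -21)
W(j) = 0 (W(j) = 0*(-21 + j) = 0)
t = 0 (t = 0² = 0)
-(t*(1 - 2*1) + l) = -(0*(1 - 2*1) - 28) = -(0*(1 - 2) - 28) = -(0*(-1) - 28) = -(0 - 28) = -1*(-28) = 28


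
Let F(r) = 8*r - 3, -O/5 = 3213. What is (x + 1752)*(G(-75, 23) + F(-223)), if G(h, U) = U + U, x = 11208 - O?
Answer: -50532525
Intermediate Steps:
O = -16065 (O = -5*3213 = -16065)
x = 27273 (x = 11208 - 1*(-16065) = 11208 + 16065 = 27273)
G(h, U) = 2*U
F(r) = -3 + 8*r
(x + 1752)*(G(-75, 23) + F(-223)) = (27273 + 1752)*(2*23 + (-3 + 8*(-223))) = 29025*(46 + (-3 - 1784)) = 29025*(46 - 1787) = 29025*(-1741) = -50532525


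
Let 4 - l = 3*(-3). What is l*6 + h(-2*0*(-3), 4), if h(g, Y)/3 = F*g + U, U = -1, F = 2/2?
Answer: 75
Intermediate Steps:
F = 1 (F = 2*(½) = 1)
h(g, Y) = -3 + 3*g (h(g, Y) = 3*(1*g - 1) = 3*(g - 1) = 3*(-1 + g) = -3 + 3*g)
l = 13 (l = 4 - 3*(-3) = 4 - 1*(-9) = 4 + 9 = 13)
l*6 + h(-2*0*(-3), 4) = 13*6 + (-3 + 3*(-2*0*(-3))) = 78 + (-3 + 3*(0*(-3))) = 78 + (-3 + 3*0) = 78 + (-3 + 0) = 78 - 3 = 75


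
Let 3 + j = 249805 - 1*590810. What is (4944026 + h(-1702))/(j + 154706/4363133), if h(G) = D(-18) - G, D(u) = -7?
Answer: -21578838503893/1487863103358 ≈ -14.503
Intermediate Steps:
j = -341008 (j = -3 + (249805 - 1*590810) = -3 + (249805 - 590810) = -3 - 341005 = -341008)
h(G) = -7 - G
(4944026 + h(-1702))/(j + 154706/4363133) = (4944026 + (-7 - 1*(-1702)))/(-341008 + 154706/4363133) = (4944026 + (-7 + 1702))/(-341008 + 154706*(1/4363133)) = (4944026 + 1695)/(-341008 + 154706/4363133) = 4945721/(-1487863103358/4363133) = 4945721*(-4363133/1487863103358) = -21578838503893/1487863103358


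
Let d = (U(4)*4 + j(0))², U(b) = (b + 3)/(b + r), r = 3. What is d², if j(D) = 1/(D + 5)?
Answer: 194481/625 ≈ 311.17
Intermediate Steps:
j(D) = 1/(5 + D)
U(b) = 1 (U(b) = (b + 3)/(b + 3) = (3 + b)/(3 + b) = 1)
d = 441/25 (d = (1*4 + 1/(5 + 0))² = (4 + 1/5)² = (4 + ⅕)² = (21/5)² = 441/25 ≈ 17.640)
d² = (441/25)² = 194481/625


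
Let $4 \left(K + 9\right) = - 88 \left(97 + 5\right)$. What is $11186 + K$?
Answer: $8933$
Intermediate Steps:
$K = -2253$ ($K = -9 + \frac{\left(-88\right) \left(97 + 5\right)}{4} = -9 + \frac{\left(-88\right) 102}{4} = -9 + \frac{1}{4} \left(-8976\right) = -9 - 2244 = -2253$)
$11186 + K = 11186 - 2253 = 8933$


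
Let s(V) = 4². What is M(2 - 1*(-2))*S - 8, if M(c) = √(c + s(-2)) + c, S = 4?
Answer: 8 + 8*√5 ≈ 25.889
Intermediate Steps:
s(V) = 16
M(c) = c + √(16 + c) (M(c) = √(c + 16) + c = √(16 + c) + c = c + √(16 + c))
M(2 - 1*(-2))*S - 8 = ((2 - 1*(-2)) + √(16 + (2 - 1*(-2))))*4 - 8 = ((2 + 2) + √(16 + (2 + 2)))*4 - 8 = (4 + √(16 + 4))*4 - 8 = (4 + √20)*4 - 8 = (4 + 2*√5)*4 - 8 = (16 + 8*√5) - 8 = 8 + 8*√5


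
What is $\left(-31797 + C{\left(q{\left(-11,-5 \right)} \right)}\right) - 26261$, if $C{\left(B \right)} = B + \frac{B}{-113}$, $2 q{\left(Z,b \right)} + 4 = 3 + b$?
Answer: $- \frac{6560890}{113} \approx -58061.0$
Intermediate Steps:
$q{\left(Z,b \right)} = - \frac{1}{2} + \frac{b}{2}$ ($q{\left(Z,b \right)} = -2 + \frac{3 + b}{2} = -2 + \left(\frac{3}{2} + \frac{b}{2}\right) = - \frac{1}{2} + \frac{b}{2}$)
$C{\left(B \right)} = \frac{112 B}{113}$ ($C{\left(B \right)} = B + B \left(- \frac{1}{113}\right) = B - \frac{B}{113} = \frac{112 B}{113}$)
$\left(-31797 + C{\left(q{\left(-11,-5 \right)} \right)}\right) - 26261 = \left(-31797 + \frac{112 \left(- \frac{1}{2} + \frac{1}{2} \left(-5\right)\right)}{113}\right) - 26261 = \left(-31797 + \frac{112 \left(- \frac{1}{2} - \frac{5}{2}\right)}{113}\right) - 26261 = \left(-31797 + \frac{112}{113} \left(-3\right)\right) - 26261 = \left(-31797 - \frac{336}{113}\right) - 26261 = - \frac{3593397}{113} - 26261 = - \frac{6560890}{113}$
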